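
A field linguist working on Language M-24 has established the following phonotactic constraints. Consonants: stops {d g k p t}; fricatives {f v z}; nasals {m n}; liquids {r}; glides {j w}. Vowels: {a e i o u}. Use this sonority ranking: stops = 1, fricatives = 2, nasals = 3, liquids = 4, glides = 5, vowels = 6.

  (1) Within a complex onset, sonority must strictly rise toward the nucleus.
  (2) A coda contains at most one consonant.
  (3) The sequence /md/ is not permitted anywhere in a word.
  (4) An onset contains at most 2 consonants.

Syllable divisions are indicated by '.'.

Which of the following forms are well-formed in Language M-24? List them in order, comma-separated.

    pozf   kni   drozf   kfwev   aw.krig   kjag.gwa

pozf — violates constraint 2: syllable 1 coda /zf/ has 2 consonants (> 1) → ill-formed
kni — σ1 onset /kn/ (1→3 rises), coda /∅/ ok → well-formed
drozf — violates constraint 2: syllable 1 coda /zf/ has 2 consonants (> 1) → ill-formed
kfwev — violates constraint 4: syllable 1 onset /kfw/ has 3 consonants (> 2) → ill-formed
aw.krig — σ1 onset /∅/, coda /w/ ok; σ2 onset /kr/ (1→4 rises), coda /g/ ok → well-formed
kjag.gwa — σ1 onset /kj/ (1→5 rises), coda /g/ ok; σ2 onset /gw/ (1→5 rises), coda /∅/ ok → well-formed

kni, aw.krig, kjag.gwa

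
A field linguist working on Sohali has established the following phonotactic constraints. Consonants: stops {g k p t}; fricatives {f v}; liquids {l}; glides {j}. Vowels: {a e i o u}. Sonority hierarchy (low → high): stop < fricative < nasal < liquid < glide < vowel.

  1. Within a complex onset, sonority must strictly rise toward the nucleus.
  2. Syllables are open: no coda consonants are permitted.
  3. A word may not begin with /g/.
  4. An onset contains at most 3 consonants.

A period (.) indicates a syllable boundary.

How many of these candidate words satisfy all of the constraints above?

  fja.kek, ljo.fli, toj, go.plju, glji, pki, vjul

1

fja.kek — violates constraint 2: syllable 2 coda /k/ has 1 consonant (> 0) → ill-formed
ljo.fli — σ1 onset /lj/ (4→5 rises), coda /∅/ ok; σ2 onset /fl/ (2→4 rises), coda /∅/ ok → well-formed
toj — violates constraint 2: syllable 1 coda /j/ has 1 consonant (> 0) → ill-formed
go.plju — violates constraint 3: word begins with /g/ → ill-formed
glji — violates constraint 3: word begins with /g/ → ill-formed
pki — violates constraint 1: syllable 1 onset /pk/: /p/ (stop, 1) → /k/ (stop, 1) does not rise → ill-formed
vjul — violates constraint 2: syllable 1 coda /l/ has 1 consonant (> 0) → ill-formed
Well-formed: ljo.fli → 1.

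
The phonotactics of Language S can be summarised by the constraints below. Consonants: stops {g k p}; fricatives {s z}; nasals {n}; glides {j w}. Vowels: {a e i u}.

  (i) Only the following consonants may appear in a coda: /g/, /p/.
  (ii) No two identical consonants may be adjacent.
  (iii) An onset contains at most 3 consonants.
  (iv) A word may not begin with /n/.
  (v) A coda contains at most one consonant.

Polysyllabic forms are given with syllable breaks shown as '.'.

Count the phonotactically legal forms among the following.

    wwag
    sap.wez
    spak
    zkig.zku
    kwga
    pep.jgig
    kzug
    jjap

4

wwag — violates constraint (ii): adjacent identical consonants /ww/ → phonotactically illegal
sap.wez — violates constraint (i): syllable 2 coda contains /z/, which is not a licensed coda consonant → phonotactically illegal
spak — violates constraint (i): syllable 1 coda contains /k/, which is not a licensed coda consonant → phonotactically illegal
zkig.zku — σ1 onset /zk/ (2C), coda /g/ ok; σ2 onset /zk/ (2C), coda /∅/ ok → phonotactically legal
kwga — σ1 onset /kwg/ (3C), coda /∅/ ok → phonotactically legal
pep.jgig — σ1 onset /p/, coda /p/ ok; σ2 onset /jg/ (2C), coda /g/ ok → phonotactically legal
kzug — σ1 onset /kz/ (2C), coda /g/ ok → phonotactically legal
jjap — violates constraint (ii): adjacent identical consonants /jj/ → phonotactically illegal
Phonotactically legal: zkig.zku, kwga, pep.jgig, kzug → 4.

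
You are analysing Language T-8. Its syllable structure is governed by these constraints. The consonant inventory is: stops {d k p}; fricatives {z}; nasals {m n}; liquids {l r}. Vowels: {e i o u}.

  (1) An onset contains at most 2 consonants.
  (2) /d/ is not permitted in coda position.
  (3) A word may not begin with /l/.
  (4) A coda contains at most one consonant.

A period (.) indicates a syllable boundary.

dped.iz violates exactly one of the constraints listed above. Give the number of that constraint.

dped.iz: syllable 1 coda contains /d/.
This is a violation of constraint 2: "/d/ is not permitted in coda position."
The remaining constraints (1, 3, 4) are satisfied.

2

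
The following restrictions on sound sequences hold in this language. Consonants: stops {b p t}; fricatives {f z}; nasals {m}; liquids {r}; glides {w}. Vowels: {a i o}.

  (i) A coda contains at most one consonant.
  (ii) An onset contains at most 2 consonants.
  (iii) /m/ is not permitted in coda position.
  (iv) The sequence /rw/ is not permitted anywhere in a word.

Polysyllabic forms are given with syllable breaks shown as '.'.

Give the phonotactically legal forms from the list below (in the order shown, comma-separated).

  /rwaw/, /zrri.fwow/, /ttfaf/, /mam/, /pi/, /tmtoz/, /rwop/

/pi/

/rwaw/ — violates constraint (iv): contains banned sequence /rw/ → phonotactically illegal
/zrri.fwow/ — violates constraint (ii): syllable 1 onset /zrr/ has 3 consonants (> 2) → phonotactically illegal
/ttfaf/ — violates constraint (ii): syllable 1 onset /ttf/ has 3 consonants (> 2) → phonotactically illegal
/mam/ — violates constraint (iii): syllable 1 coda contains /m/ → phonotactically illegal
/pi/ — σ1 onset /p/, coda /∅/ ok → phonotactically legal
/tmtoz/ — violates constraint (ii): syllable 1 onset /tmt/ has 3 consonants (> 2) → phonotactically illegal
/rwop/ — violates constraint (iv): contains banned sequence /rw/ → phonotactically illegal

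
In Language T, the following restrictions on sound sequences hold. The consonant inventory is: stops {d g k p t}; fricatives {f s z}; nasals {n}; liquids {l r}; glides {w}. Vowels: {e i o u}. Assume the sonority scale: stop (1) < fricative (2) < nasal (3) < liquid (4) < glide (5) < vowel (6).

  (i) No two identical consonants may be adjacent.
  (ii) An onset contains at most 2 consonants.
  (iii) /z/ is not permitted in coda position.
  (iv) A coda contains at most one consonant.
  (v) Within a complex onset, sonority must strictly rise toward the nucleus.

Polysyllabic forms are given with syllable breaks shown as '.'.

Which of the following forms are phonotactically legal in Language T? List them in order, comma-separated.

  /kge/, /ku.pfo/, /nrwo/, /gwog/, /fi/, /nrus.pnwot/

/ku.pfo/, /gwog/, /fi/

/kge/ — violates constraint (v): syllable 1 onset /kg/: /k/ (stop, 1) → /g/ (stop, 1) does not rise → phonotactically illegal
/ku.pfo/ — σ1 onset /k/, coda /∅/ ok; σ2 onset /pf/ (1→2 rises), coda /∅/ ok → phonotactically legal
/nrwo/ — violates constraint (ii): syllable 1 onset /nrw/ has 3 consonants (> 2) → phonotactically illegal
/gwog/ — σ1 onset /gw/ (1→5 rises), coda /g/ ok → phonotactically legal
/fi/ — σ1 onset /f/, coda /∅/ ok → phonotactically legal
/nrus.pnwot/ — violates constraint (ii): syllable 2 onset /pnw/ has 3 consonants (> 2) → phonotactically illegal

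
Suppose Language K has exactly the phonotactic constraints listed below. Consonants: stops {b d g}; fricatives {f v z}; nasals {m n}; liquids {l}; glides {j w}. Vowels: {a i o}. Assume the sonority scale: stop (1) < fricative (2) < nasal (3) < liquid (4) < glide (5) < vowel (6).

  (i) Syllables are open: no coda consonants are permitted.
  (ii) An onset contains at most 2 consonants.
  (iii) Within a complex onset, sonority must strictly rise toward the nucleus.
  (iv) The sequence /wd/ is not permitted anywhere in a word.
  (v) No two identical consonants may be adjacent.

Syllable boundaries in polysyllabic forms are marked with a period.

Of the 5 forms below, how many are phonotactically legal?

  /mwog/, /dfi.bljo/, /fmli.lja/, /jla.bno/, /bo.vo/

/mwog/ — violates constraint (i): syllable 1 coda /g/ has 1 consonant (> 0) → phonotactically illegal
/dfi.bljo/ — violates constraint (ii): syllable 2 onset /blj/ has 3 consonants (> 2) → phonotactically illegal
/fmli.lja/ — violates constraint (ii): syllable 1 onset /fml/ has 3 consonants (> 2) → phonotactically illegal
/jla.bno/ — violates constraint (iii): syllable 1 onset /jl/: /j/ (glide, 5) → /l/ (liquid, 4) does not rise → phonotactically illegal
/bo.vo/ — σ1 onset /b/, coda /∅/ ok; σ2 onset /v/, coda /∅/ ok → phonotactically legal
Phonotactically legal: /bo.vo/ → 1.

1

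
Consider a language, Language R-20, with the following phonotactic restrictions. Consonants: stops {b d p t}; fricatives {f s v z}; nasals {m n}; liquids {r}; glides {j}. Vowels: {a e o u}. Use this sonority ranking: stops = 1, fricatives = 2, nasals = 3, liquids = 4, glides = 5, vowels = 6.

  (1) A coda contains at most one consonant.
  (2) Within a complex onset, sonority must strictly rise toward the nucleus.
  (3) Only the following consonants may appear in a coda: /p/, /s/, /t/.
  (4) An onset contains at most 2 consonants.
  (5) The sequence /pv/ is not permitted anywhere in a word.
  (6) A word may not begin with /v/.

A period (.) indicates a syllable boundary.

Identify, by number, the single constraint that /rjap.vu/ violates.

/rjap.vu/: contains banned sequence /pv/.
This is a violation of constraint 5: "The sequence /pv/ is not permitted anywhere in a word."
The remaining constraints (1, 2, 3, 4, 6) are satisfied.

5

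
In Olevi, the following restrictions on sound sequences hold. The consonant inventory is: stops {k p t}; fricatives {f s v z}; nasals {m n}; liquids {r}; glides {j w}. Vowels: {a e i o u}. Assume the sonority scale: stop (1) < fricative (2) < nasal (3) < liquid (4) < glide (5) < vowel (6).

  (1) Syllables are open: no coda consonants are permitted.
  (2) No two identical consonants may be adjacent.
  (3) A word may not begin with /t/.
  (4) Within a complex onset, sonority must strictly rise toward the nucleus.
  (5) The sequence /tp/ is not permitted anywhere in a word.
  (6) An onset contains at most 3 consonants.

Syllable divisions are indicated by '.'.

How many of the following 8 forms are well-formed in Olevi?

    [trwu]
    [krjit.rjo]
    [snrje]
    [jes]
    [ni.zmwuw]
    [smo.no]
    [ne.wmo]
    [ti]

[trwu] — violates constraint 3: word begins with /t/ → ill-formed
[krjit.rjo] — violates constraint 1: syllable 1 coda /t/ has 1 consonant (> 0) → ill-formed
[snrje] — violates constraint 6: syllable 1 onset /snrj/ has 4 consonants (> 3) → ill-formed
[jes] — violates constraint 1: syllable 1 coda /s/ has 1 consonant (> 0) → ill-formed
[ni.zmwuw] — violates constraint 1: syllable 2 coda /w/ has 1 consonant (> 0) → ill-formed
[smo.no] — σ1 onset /sm/ (2→3 rises), coda /∅/ ok; σ2 onset /n/, coda /∅/ ok → well-formed
[ne.wmo] — violates constraint 4: syllable 2 onset /wm/: /w/ (glide, 5) → /m/ (nasal, 3) does not rise → ill-formed
[ti] — violates constraint 3: word begins with /t/ → ill-formed
Well-formed: [smo.no] → 1.

1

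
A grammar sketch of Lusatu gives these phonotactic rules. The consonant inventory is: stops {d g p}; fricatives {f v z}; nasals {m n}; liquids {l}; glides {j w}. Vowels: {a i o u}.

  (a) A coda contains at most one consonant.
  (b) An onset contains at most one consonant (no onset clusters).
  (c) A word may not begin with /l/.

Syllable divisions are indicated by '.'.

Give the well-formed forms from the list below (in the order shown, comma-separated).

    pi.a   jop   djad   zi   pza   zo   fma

pi.a — σ1 onset /p/, coda /∅/ ok; σ2 onset /∅/, coda /∅/ ok → well-formed
jop — σ1 onset /j/, coda /p/ ok → well-formed
djad — violates constraint (b): syllable 1 onset /dj/ has 2 consonants (> 1) → ill-formed
zi — σ1 onset /z/, coda /∅/ ok → well-formed
pza — violates constraint (b): syllable 1 onset /pz/ has 2 consonants (> 1) → ill-formed
zo — σ1 onset /z/, coda /∅/ ok → well-formed
fma — violates constraint (b): syllable 1 onset /fm/ has 2 consonants (> 1) → ill-formed

pi.a, jop, zi, zo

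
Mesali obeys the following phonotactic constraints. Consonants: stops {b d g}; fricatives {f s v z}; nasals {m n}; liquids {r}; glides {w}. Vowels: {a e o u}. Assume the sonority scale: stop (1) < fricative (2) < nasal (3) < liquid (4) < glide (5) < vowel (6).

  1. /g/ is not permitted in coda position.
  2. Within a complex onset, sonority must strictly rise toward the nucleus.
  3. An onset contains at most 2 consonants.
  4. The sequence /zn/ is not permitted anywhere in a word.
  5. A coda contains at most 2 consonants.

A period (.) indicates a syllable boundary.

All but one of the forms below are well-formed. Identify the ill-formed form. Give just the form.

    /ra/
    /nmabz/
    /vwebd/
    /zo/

/ra/ — σ1 onset /r/, coda /∅/ ok → well-formed
/nmabz/ — violates constraint 2: syllable 1 onset /nm/: /n/ (nasal, 3) → /m/ (nasal, 3) does not rise → ill-formed
/vwebd/ — σ1 onset /vw/ (2→5 rises), coda /bd/ (2C) ok → well-formed
/zo/ — σ1 onset /z/, coda /∅/ ok → well-formed

/nmabz/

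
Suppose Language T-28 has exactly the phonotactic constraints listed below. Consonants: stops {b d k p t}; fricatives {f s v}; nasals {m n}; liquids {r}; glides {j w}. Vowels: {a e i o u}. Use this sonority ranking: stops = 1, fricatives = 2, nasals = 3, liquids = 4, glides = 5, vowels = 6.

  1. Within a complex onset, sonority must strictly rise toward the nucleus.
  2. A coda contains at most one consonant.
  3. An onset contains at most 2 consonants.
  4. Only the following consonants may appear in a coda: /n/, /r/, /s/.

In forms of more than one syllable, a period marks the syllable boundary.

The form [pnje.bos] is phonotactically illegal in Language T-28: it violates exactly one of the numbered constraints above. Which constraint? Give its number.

3

[pnje.bos]: syllable 1 onset /pnj/ has 3 consonants (> 2).
This is a violation of constraint 3: "An onset contains at most 2 consonants."
The remaining constraints (1, 2, 4) are satisfied.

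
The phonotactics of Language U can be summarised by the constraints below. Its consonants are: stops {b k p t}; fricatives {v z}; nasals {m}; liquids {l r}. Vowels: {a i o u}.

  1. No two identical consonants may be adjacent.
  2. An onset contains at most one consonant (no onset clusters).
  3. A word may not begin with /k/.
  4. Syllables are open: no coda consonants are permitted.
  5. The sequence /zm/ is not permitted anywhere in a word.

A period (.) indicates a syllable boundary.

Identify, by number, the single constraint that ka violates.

3

ka: word begins with /k/.
This is a violation of constraint 3: "A word may not begin with /k/."
The remaining constraints (1, 2, 4, 5) are satisfied.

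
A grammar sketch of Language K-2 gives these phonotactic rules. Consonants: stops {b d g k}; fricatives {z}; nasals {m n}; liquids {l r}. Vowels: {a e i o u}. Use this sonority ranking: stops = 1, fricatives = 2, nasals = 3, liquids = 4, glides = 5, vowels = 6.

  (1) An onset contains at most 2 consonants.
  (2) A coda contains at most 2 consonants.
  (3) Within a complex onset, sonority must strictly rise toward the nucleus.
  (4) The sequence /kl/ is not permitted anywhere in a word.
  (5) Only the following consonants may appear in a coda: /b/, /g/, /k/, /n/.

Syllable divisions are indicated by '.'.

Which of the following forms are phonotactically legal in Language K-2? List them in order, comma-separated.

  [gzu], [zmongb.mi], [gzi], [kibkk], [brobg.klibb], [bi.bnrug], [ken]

[gzu], [gzi], [ken]

[gzu] — σ1 onset /gz/ (1→2 rises), coda /∅/ ok → phonotactically legal
[zmongb.mi] — violates constraint 2: syllable 1 coda /ngb/ has 3 consonants (> 2) → phonotactically illegal
[gzi] — σ1 onset /gz/ (1→2 rises), coda /∅/ ok → phonotactically legal
[kibkk] — violates constraint 2: syllable 1 coda /bkk/ has 3 consonants (> 2) → phonotactically illegal
[brobg.klibb] — violates constraint 4: contains banned sequence /kl/ → phonotactically illegal
[bi.bnrug] — violates constraint 1: syllable 2 onset /bnr/ has 3 consonants (> 2) → phonotactically illegal
[ken] — σ1 onset /k/, coda /n/ ok → phonotactically legal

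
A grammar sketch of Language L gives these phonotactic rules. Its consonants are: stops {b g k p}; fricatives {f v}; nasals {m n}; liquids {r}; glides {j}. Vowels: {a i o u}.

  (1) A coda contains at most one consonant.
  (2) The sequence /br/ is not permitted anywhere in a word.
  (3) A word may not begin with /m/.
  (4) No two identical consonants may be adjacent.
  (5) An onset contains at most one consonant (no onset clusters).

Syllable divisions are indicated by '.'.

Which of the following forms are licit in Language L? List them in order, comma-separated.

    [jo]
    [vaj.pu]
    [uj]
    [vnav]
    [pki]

[jo], [vaj.pu], [uj]

[jo] — σ1 onset /j/, coda /∅/ ok → licit
[vaj.pu] — σ1 onset /v/, coda /j/ ok; σ2 onset /p/, coda /∅/ ok → licit
[uj] — σ1 onset /∅/, coda /j/ ok → licit
[vnav] — violates constraint 5: syllable 1 onset /vn/ has 2 consonants (> 1) → illicit
[pki] — violates constraint 5: syllable 1 onset /pk/ has 2 consonants (> 1) → illicit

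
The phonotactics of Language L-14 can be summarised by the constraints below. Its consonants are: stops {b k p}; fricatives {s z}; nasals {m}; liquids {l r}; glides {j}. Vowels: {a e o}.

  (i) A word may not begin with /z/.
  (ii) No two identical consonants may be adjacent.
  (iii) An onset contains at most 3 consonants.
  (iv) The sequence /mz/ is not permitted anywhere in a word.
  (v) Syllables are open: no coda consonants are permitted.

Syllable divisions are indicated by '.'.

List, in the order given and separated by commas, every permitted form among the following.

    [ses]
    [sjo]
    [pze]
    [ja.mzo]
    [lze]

[sjo], [pze], [lze]

[ses] — violates constraint (v): syllable 1 coda /s/ has 1 consonant (> 0) → not permitted
[sjo] — σ1 onset /sj/ (2C), coda /∅/ ok → permitted
[pze] — σ1 onset /pz/ (2C), coda /∅/ ok → permitted
[ja.mzo] — violates constraint (iv): contains banned sequence /mz/ → not permitted
[lze] — σ1 onset /lz/ (2C), coda /∅/ ok → permitted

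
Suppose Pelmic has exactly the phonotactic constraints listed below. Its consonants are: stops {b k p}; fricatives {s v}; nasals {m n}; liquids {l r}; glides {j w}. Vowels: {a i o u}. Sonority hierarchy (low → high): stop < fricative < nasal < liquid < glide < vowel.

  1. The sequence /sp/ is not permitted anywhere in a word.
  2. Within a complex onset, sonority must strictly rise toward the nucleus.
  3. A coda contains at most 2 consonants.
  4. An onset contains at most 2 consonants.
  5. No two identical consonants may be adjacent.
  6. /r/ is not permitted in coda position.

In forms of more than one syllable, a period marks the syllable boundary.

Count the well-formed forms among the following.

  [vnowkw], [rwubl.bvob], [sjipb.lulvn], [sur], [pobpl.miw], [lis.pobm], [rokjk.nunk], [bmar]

1

[vnowkw] — violates constraint 3: syllable 1 coda /wkw/ has 3 consonants (> 2) → ill-formed
[rwubl.bvob] — σ1 onset /rw/ (4→5 rises), coda /bl/ (2C) ok; σ2 onset /bv/ (1→2 rises), coda /b/ ok → well-formed
[sjipb.lulvn] — violates constraint 3: syllable 2 coda /lvn/ has 3 consonants (> 2) → ill-formed
[sur] — violates constraint 6: syllable 1 coda contains /r/ → ill-formed
[pobpl.miw] — violates constraint 3: syllable 1 coda /bpl/ has 3 consonants (> 2) → ill-formed
[lis.pobm] — violates constraint 1: contains banned sequence /sp/ → ill-formed
[rokjk.nunk] — violates constraint 3: syllable 1 coda /kjk/ has 3 consonants (> 2) → ill-formed
[bmar] — violates constraint 6: syllable 1 coda contains /r/ → ill-formed
Well-formed: [rwubl.bvob] → 1.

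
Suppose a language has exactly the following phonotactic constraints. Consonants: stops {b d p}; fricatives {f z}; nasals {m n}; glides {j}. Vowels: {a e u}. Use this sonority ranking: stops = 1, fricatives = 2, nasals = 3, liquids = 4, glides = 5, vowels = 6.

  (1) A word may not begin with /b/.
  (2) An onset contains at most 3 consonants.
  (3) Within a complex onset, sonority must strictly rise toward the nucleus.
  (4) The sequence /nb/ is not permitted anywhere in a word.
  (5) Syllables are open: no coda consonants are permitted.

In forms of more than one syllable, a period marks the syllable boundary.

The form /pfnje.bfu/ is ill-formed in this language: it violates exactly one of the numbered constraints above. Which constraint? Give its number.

2

/pfnje.bfu/: syllable 1 onset /pfnj/ has 4 consonants (> 3).
This is a violation of constraint 2: "An onset contains at most 3 consonants."
The remaining constraints (1, 3, 4, 5) are satisfied.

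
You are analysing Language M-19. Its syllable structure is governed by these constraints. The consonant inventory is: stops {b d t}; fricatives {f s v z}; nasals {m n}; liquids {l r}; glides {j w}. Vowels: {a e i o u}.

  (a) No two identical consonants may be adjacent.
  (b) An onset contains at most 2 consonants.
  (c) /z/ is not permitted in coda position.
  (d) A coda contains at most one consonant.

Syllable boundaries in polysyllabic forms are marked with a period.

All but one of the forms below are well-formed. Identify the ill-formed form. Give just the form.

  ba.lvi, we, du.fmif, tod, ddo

ddo

ba.lvi — σ1 onset /b/, coda /∅/ ok; σ2 onset /lv/ (2C), coda /∅/ ok → well-formed
we — σ1 onset /w/, coda /∅/ ok → well-formed
du.fmif — σ1 onset /d/, coda /∅/ ok; σ2 onset /fm/ (2C), coda /f/ ok → well-formed
tod — σ1 onset /t/, coda /d/ ok → well-formed
ddo — violates constraint (a): adjacent identical consonants /dd/ → ill-formed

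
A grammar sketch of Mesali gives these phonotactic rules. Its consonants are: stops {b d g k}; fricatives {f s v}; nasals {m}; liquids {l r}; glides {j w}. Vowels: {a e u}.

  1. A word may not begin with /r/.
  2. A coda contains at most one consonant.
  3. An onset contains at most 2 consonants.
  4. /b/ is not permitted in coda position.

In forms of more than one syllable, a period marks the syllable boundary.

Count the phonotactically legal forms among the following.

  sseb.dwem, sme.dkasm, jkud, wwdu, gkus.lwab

sseb.dwem — violates constraint 4: syllable 1 coda contains /b/ → phonotactically illegal
sme.dkasm — violates constraint 2: syllable 2 coda /sm/ has 2 consonants (> 1) → phonotactically illegal
jkud — σ1 onset /jk/ (2C), coda /d/ ok → phonotactically legal
wwdu — violates constraint 3: syllable 1 onset /wwd/ has 3 consonants (> 2) → phonotactically illegal
gkus.lwab — violates constraint 4: syllable 2 coda contains /b/ → phonotactically illegal
Phonotactically legal: jkud → 1.

1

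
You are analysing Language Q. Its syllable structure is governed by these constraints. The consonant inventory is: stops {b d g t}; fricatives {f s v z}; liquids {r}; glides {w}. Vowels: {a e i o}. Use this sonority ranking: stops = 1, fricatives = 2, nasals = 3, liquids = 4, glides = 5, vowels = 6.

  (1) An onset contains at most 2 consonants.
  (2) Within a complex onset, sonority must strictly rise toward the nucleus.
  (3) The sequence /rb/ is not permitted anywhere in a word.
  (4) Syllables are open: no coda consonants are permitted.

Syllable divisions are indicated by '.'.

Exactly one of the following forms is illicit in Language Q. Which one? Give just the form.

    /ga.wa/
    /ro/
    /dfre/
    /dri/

/ga.wa/ — σ1 onset /g/, coda /∅/ ok; σ2 onset /w/, coda /∅/ ok → licit
/ro/ — σ1 onset /r/, coda /∅/ ok → licit
/dfre/ — violates constraint 1: syllable 1 onset /dfr/ has 3 consonants (> 2) → illicit
/dri/ — σ1 onset /dr/ (1→4 rises), coda /∅/ ok → licit

/dfre/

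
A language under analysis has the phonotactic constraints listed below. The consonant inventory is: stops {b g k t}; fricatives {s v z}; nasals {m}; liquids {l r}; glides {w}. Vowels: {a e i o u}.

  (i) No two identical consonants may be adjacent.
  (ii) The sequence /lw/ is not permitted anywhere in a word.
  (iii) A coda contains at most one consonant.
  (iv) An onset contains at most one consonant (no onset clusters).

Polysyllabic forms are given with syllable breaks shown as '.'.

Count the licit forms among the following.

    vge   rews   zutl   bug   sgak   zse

1

vge — violates constraint (iv): syllable 1 onset /vg/ has 2 consonants (> 1) → illicit
rews — violates constraint (iii): syllable 1 coda /ws/ has 2 consonants (> 1) → illicit
zutl — violates constraint (iii): syllable 1 coda /tl/ has 2 consonants (> 1) → illicit
bug — σ1 onset /b/, coda /g/ ok → licit
sgak — violates constraint (iv): syllable 1 onset /sg/ has 2 consonants (> 1) → illicit
zse — violates constraint (iv): syllable 1 onset /zs/ has 2 consonants (> 1) → illicit
Licit: bug → 1.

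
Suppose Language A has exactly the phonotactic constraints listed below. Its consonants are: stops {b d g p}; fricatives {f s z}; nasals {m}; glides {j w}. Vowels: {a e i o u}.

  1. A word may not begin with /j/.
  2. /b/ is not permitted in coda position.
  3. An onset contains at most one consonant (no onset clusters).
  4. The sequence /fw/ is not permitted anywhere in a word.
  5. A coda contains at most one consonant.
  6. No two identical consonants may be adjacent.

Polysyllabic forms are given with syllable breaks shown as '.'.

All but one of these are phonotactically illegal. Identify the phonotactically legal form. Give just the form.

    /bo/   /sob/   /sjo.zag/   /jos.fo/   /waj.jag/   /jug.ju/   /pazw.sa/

/bo/

/bo/ — σ1 onset /b/, coda /∅/ ok → phonotactically legal
/sob/ — violates constraint 2: syllable 1 coda contains /b/ → phonotactically illegal
/sjo.zag/ — violates constraint 3: syllable 1 onset /sj/ has 2 consonants (> 1) → phonotactically illegal
/jos.fo/ — violates constraint 1: word begins with /j/ → phonotactically illegal
/waj.jag/ — violates constraint 6: adjacent identical consonants /jj/ → phonotactically illegal
/jug.ju/ — violates constraint 1: word begins with /j/ → phonotactically illegal
/pazw.sa/ — violates constraint 5: syllable 1 coda /zw/ has 2 consonants (> 1) → phonotactically illegal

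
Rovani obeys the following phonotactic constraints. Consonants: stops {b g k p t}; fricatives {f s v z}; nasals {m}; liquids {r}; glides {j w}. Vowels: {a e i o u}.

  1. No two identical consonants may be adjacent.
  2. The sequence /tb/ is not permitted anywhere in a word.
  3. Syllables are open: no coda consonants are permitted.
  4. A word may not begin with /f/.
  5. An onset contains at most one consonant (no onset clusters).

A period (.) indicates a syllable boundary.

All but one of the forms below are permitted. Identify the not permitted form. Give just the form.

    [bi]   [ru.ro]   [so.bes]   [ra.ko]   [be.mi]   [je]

[so.bes]

[bi] — σ1 onset /b/, coda /∅/ ok → permitted
[ru.ro] — σ1 onset /r/, coda /∅/ ok; σ2 onset /r/, coda /∅/ ok → permitted
[so.bes] — violates constraint 3: syllable 2 coda /s/ has 1 consonant (> 0) → not permitted
[ra.ko] — σ1 onset /r/, coda /∅/ ok; σ2 onset /k/, coda /∅/ ok → permitted
[be.mi] — σ1 onset /b/, coda /∅/ ok; σ2 onset /m/, coda /∅/ ok → permitted
[je] — σ1 onset /j/, coda /∅/ ok → permitted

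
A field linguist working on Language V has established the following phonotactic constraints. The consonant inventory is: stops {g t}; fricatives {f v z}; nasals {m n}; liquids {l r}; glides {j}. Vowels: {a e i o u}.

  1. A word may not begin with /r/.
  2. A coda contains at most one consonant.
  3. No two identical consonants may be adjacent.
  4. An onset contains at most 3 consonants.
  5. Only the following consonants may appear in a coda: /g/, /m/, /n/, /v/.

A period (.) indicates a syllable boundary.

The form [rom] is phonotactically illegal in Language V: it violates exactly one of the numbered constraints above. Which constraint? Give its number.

[rom]: word begins with /r/.
This is a violation of constraint 1: "A word may not begin with /r/."
The remaining constraints (2, 3, 4, 5) are satisfied.

1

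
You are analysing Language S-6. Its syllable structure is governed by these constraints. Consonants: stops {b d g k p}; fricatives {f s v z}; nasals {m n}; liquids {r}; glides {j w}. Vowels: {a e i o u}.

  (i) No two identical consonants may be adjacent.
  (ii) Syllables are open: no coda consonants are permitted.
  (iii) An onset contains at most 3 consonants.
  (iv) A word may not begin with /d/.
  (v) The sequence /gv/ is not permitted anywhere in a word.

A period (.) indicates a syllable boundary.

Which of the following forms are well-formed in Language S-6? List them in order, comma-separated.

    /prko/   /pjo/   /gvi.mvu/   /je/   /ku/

/prko/, /pjo/, /je/, /ku/

/prko/ — σ1 onset /prk/ (3C), coda /∅/ ok → well-formed
/pjo/ — σ1 onset /pj/ (2C), coda /∅/ ok → well-formed
/gvi.mvu/ — violates constraint (v): contains banned sequence /gv/ → ill-formed
/je/ — σ1 onset /j/, coda /∅/ ok → well-formed
/ku/ — σ1 onset /k/, coda /∅/ ok → well-formed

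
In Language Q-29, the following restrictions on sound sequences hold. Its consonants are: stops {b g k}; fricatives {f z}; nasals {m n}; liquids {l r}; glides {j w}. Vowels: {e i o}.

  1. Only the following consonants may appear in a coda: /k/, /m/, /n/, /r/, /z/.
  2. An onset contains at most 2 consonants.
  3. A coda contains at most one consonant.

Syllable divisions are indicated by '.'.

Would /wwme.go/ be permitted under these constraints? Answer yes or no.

/wwme.go/ — violates constraint 2: syllable 1 onset /wwm/ has 3 consonants (> 2) → not permitted

no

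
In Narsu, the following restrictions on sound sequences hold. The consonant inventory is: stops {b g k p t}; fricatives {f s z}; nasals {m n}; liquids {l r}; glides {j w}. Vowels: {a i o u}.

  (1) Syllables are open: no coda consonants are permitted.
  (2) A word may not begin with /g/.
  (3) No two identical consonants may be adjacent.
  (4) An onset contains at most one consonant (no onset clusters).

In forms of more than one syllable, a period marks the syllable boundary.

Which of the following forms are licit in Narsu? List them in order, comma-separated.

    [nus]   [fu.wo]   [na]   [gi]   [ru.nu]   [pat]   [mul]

[fu.wo], [na], [ru.nu]

[nus] — violates constraint 1: syllable 1 coda /s/ has 1 consonant (> 0) → illicit
[fu.wo] — σ1 onset /f/, coda /∅/ ok; σ2 onset /w/, coda /∅/ ok → licit
[na] — σ1 onset /n/, coda /∅/ ok → licit
[gi] — violates constraint 2: word begins with /g/ → illicit
[ru.nu] — σ1 onset /r/, coda /∅/ ok; σ2 onset /n/, coda /∅/ ok → licit
[pat] — violates constraint 1: syllable 1 coda /t/ has 1 consonant (> 0) → illicit
[mul] — violates constraint 1: syllable 1 coda /l/ has 1 consonant (> 0) → illicit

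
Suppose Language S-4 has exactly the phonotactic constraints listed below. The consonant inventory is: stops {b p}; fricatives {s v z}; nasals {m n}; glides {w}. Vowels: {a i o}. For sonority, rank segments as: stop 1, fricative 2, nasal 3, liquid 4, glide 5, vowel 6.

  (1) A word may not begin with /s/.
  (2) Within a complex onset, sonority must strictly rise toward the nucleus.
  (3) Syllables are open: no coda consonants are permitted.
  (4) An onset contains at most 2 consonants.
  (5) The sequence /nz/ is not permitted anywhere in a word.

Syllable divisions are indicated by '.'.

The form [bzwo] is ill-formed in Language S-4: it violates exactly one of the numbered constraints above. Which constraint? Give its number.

[bzwo]: syllable 1 onset /bzw/ has 3 consonants (> 2).
This is a violation of constraint 4: "An onset contains at most 2 consonants."
The remaining constraints (1, 2, 3, 5) are satisfied.

4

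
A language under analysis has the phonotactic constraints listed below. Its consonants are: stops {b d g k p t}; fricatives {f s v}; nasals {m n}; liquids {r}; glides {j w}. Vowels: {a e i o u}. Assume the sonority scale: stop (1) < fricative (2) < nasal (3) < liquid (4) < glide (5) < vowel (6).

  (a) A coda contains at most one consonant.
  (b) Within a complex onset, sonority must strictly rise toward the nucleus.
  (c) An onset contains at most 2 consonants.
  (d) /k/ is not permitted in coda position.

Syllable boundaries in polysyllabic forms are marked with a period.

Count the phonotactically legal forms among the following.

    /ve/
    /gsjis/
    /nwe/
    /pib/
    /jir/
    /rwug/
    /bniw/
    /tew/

7

/ve/ — σ1 onset /v/, coda /∅/ ok → phonotactically legal
/gsjis/ — violates constraint (c): syllable 1 onset /gsj/ has 3 consonants (> 2) → phonotactically illegal
/nwe/ — σ1 onset /nw/ (3→5 rises), coda /∅/ ok → phonotactically legal
/pib/ — σ1 onset /p/, coda /b/ ok → phonotactically legal
/jir/ — σ1 onset /j/, coda /r/ ok → phonotactically legal
/rwug/ — σ1 onset /rw/ (4→5 rises), coda /g/ ok → phonotactically legal
/bniw/ — σ1 onset /bn/ (1→3 rises), coda /w/ ok → phonotactically legal
/tew/ — σ1 onset /t/, coda /w/ ok → phonotactically legal
Phonotactically legal: /ve/, /nwe/, /pib/, /jir/, /rwug/, /bniw/, /tew/ → 7.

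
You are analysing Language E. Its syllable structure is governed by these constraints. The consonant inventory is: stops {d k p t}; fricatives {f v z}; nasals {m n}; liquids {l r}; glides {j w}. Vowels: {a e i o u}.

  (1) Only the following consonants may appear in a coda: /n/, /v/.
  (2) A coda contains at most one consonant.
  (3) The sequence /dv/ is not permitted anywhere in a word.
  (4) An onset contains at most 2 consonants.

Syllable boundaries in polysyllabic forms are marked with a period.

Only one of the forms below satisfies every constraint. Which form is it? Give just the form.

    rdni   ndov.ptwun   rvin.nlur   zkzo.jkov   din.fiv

rdni — violates constraint 4: syllable 1 onset /rdn/ has 3 consonants (> 2) → illicit
ndov.ptwun — violates constraint 4: syllable 2 onset /ptw/ has 3 consonants (> 2) → illicit
rvin.nlur — violates constraint 1: syllable 2 coda contains /r/, which is not a licensed coda consonant → illicit
zkzo.jkov — violates constraint 4: syllable 1 onset /zkz/ has 3 consonants (> 2) → illicit
din.fiv — σ1 onset /d/, coda /n/ ok; σ2 onset /f/, coda /v/ ok → licit

din.fiv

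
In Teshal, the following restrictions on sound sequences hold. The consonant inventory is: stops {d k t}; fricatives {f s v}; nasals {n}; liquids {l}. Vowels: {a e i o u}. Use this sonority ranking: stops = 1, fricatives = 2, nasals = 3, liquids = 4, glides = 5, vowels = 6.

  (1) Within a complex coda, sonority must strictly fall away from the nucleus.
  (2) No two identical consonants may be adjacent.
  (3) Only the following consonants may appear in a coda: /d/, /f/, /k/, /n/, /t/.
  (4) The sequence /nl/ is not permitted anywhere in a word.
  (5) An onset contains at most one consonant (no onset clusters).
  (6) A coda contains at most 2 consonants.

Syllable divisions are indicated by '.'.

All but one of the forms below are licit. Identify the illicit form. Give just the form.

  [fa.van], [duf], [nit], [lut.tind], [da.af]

[fa.van] — σ1 onset /f/, coda /∅/ ok; σ2 onset /v/, coda /n/ ok → licit
[duf] — σ1 onset /d/, coda /f/ ok → licit
[nit] — σ1 onset /n/, coda /t/ ok → licit
[lut.tind] — violates constraint 2: adjacent identical consonants /tt/ → illicit
[da.af] — σ1 onset /d/, coda /∅/ ok; σ2 onset /∅/, coda /f/ ok → licit

[lut.tind]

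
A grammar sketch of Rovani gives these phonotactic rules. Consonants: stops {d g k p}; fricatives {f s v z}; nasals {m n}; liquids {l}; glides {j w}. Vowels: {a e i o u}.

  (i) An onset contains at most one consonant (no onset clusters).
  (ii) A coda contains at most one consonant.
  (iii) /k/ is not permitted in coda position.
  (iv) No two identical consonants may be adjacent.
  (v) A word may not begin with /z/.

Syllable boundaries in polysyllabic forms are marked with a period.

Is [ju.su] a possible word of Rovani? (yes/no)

yes

[ju.su] — σ1 onset /j/, coda /∅/ ok; σ2 onset /s/, coda /∅/ ok → phonotactically legal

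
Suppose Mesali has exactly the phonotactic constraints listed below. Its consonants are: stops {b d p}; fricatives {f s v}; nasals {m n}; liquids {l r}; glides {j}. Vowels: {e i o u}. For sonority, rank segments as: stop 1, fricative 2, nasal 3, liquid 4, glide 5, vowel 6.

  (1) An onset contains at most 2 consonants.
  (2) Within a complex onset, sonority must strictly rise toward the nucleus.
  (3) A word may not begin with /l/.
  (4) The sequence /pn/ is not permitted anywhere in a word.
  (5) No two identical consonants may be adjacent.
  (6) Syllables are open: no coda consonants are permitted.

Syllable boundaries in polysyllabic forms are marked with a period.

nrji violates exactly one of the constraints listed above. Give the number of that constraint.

1

nrji: syllable 1 onset /nrj/ has 3 consonants (> 2).
This is a violation of constraint 1: "An onset contains at most 2 consonants."
The remaining constraints (2, 3, 4, 5, 6) are satisfied.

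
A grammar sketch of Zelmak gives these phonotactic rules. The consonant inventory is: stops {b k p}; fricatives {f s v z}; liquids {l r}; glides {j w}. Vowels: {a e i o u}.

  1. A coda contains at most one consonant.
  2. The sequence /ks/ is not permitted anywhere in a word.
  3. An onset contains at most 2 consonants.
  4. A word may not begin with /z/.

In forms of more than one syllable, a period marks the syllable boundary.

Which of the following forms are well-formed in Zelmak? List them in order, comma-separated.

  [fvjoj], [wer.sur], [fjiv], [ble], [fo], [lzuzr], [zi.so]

[fvjoj] — violates constraint 3: syllable 1 onset /fvj/ has 3 consonants (> 2) → ill-formed
[wer.sur] — σ1 onset /w/, coda /r/ ok; σ2 onset /s/, coda /r/ ok → well-formed
[fjiv] — σ1 onset /fj/ (2C), coda /v/ ok → well-formed
[ble] — σ1 onset /bl/ (2C), coda /∅/ ok → well-formed
[fo] — σ1 onset /f/, coda /∅/ ok → well-formed
[lzuzr] — violates constraint 1: syllable 1 coda /zr/ has 2 consonants (> 1) → ill-formed
[zi.so] — violates constraint 4: word begins with /z/ → ill-formed

[wer.sur], [fjiv], [ble], [fo]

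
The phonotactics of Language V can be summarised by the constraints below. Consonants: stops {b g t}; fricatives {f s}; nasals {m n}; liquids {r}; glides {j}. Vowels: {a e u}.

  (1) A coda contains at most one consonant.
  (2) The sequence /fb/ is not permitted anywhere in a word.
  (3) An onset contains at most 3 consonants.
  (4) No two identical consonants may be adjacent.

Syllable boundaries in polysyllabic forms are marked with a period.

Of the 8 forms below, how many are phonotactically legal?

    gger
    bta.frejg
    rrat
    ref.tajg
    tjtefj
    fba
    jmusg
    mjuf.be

gger — violates constraint 4: adjacent identical consonants /gg/ → phonotactically illegal
bta.frejg — violates constraint 1: syllable 2 coda /jg/ has 2 consonants (> 1) → phonotactically illegal
rrat — violates constraint 4: adjacent identical consonants /rr/ → phonotactically illegal
ref.tajg — violates constraint 1: syllable 2 coda /jg/ has 2 consonants (> 1) → phonotactically illegal
tjtefj — violates constraint 1: syllable 1 coda /fj/ has 2 consonants (> 1) → phonotactically illegal
fba — violates constraint 2: contains banned sequence /fb/ → phonotactically illegal
jmusg — violates constraint 1: syllable 1 coda /sg/ has 2 consonants (> 1) → phonotactically illegal
mjuf.be — violates constraint 2: contains banned sequence /fb/ → phonotactically illegal
No form is phonotactically legal → 0.

0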